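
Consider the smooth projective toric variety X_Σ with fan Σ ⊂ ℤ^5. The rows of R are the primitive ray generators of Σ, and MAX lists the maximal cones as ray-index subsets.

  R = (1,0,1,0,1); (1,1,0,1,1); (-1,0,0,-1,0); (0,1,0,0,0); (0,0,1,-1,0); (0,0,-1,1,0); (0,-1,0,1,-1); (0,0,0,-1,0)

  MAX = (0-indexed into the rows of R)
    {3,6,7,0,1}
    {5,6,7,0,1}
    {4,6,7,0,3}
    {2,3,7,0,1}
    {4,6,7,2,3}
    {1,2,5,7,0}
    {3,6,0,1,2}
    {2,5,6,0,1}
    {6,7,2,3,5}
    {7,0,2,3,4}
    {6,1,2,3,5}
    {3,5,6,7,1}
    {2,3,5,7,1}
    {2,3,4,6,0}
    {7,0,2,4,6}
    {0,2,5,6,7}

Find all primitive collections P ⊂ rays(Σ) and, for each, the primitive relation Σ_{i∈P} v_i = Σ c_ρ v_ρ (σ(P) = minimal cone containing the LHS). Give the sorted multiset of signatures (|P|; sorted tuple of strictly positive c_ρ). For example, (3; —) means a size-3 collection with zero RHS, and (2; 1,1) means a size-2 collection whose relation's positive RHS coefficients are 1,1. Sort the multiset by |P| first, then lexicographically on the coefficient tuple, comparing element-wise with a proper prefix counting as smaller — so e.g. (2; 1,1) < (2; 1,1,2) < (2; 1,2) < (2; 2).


The 5 primitive collections of Σ (r=8, n=5):

  P={4,5}:  v_{4} + v_{5} = 0  →  sig = (2; —)
  P={1,4}:  v_{1} + v_{4} = v_{0} + v_{3}  →  sig = (2; 1,1)
  P={0,3,5}:  v_{0} + v_{3} + v_{5} = v_{1}  →  sig = (3; 1)
  P={1,2,6,7}:  v_{1} + v_{2} + v_{6} + v_{7} = 0  →  sig = (4; —)
  P={0,2,3,6,7}:  v_{0} + v_{2} + v_{3} + v_{6} + v_{7} = v_{4}  →  sig = (5; 1)

Signatures (|P|; sorted positive RHS coefficients), sorted:
[(2; —), (2; 1,1), (3; 1), (4; —), (5; 1)]


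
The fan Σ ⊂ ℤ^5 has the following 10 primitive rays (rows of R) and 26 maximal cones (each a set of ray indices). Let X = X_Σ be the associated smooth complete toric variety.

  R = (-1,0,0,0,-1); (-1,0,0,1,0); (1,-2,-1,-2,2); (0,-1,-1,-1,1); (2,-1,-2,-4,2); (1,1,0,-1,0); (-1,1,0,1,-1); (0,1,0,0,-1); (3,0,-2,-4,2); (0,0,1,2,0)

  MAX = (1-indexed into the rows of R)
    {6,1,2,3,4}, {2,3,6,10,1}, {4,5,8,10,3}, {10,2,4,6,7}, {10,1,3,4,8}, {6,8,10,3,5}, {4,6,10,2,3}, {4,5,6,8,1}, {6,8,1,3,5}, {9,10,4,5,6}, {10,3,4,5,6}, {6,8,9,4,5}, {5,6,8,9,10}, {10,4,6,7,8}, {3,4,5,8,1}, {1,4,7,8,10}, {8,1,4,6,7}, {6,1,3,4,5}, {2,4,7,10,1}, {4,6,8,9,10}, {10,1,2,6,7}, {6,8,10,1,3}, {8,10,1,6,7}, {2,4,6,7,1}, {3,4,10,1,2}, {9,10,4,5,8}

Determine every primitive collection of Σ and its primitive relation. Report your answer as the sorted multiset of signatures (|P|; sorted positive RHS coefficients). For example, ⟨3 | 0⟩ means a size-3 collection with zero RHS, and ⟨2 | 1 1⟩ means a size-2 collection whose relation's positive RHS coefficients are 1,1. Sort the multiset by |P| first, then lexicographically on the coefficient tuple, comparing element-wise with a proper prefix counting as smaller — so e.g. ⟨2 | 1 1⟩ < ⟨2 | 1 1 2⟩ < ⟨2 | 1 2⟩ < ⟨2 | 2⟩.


12 minimal non-faces of Δ(Σ) (on 10 rays):

  P={2,8}:  v_{2} + v_{8} = v_{7} ; sig = ⟨2 | 1⟩
  P={3,7}:  v_{3} + v_{7} = v_{4} ; sig = ⟨2 | 1⟩
  P={1,9}:  v_{1} + v_{9} = v_{5} + v_{8} ; sig = ⟨2 | 1 1⟩
  P={5,7}:  v_{5} + v_{7} = 2·v_{4} + v_{6} + v_{8} ; sig = ⟨2 | 1 1 2⟩
  P={2,9}:  v_{2} + v_{9} = 3·v_{4} + 2·v_{6} + v_{8} + v_{10} ; sig = ⟨2 | 1 1 2 3⟩
  P={2,5}:  v_{2} + v_{5} = 2·v_{4} + v_{6} ; sig = ⟨2 | 1 2⟩
  P={3,9}:  v_{3} + v_{9} = 2·v_{5} + v_{10} ; sig = ⟨2 | 1 2⟩
  P={7,9}:  v_{7} + v_{9} = 3·v_{4} + 2·v_{6} + 2·v_{8} + v_{10} ; sig = ⟨2 | 1 2 2 3⟩
  P={1,5,10}:  v_{1} + v_{5} + v_{10} = v_{3} + v_{8} ; sig = ⟨3 | 1 1⟩
  P={1,4,6,10}:  v_{1} + v_{4} + v_{6} + v_{10} = 0 ; sig = ⟨4 | 0⟩
  P={3,4,6,8}:  v_{3} + v_{4} + v_{6} + v_{8} = v_{5} ; sig = ⟨4 | 1⟩
  P={4,5,6,8,10}:  v_{4} + v_{5} + v_{6} + v_{8} + v_{10} = v_{9} ; sig = ⟨5 | 1⟩

Hence PRS(X_Σ) =
    ⟨2 | 1⟩
    ⟨2 | 1⟩
    ⟨2 | 1 1⟩
    ⟨2 | 1 1 2⟩
    ⟨2 | 1 1 2 3⟩
    ⟨2 | 1 2⟩
    ⟨2 | 1 2⟩
    ⟨2 | 1 2 2 3⟩
    ⟨3 | 1 1⟩
    ⟨4 | 0⟩
    ⟨4 | 1⟩
    ⟨5 | 1⟩


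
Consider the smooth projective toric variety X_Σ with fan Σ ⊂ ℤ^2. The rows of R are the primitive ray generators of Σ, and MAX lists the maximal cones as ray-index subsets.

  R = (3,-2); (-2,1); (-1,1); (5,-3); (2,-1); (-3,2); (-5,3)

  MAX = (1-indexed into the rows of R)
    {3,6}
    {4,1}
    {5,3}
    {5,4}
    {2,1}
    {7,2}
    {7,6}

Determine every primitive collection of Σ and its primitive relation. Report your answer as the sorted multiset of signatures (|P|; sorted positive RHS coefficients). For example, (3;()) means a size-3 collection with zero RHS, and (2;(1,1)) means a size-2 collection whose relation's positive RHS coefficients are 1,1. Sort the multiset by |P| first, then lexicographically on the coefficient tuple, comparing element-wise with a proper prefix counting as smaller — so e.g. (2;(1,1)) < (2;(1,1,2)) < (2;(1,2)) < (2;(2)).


Σ has 14 primitive collections:

  P = {1,6}:  v_{1} + v_{6} = 0 ; sig = (2;())
  P = {2,5}:  v_{2} + v_{5} = 0 ; sig = (2;())
  P = {4,7}:  v_{4} + v_{7} = 0 ; sig = (2;())
  P = {1,3}:  v_{1} + v_{3} = v_{5} ; sig = (2;(1))
  P = {1,5}:  v_{1} + v_{5} = v_{4} ; sig = (2;(1))
  P = {1,7}:  v_{1} + v_{7} = v_{2} ; sig = (2;(1))
  P = {2,3}:  v_{2} + v_{3} = v_{6} ; sig = (2;(1))
  P = {2,4}:  v_{2} + v_{4} = v_{1} ; sig = (2;(1))
  P = {2,6}:  v_{2} + v_{6} = v_{7} ; sig = (2;(1))
  P = {4,6}:  v_{4} + v_{6} = v_{5} ; sig = (2;(1))
  P = {5,6}:  v_{5} + v_{6} = v_{3} ; sig = (2;(1))
  P = {5,7}:  v_{5} + v_{7} = v_{6} ; sig = (2;(1))
  P = {3,4}:  v_{3} + v_{4} = 2·v_{5} ; sig = (2;(2))
  P = {3,7}:  v_{3} + v_{7} = 2·v_{6} ; sig = (2;(2))

Hence PRS(X_Σ) =
    (2;())
    (2;())
    (2;())
    (2;(1))
    (2;(1))
    (2;(1))
    (2;(1))
    (2;(1))
    (2;(1))
    (2;(1))
    (2;(1))
    (2;(1))
    (2;(2))
    (2;(2))


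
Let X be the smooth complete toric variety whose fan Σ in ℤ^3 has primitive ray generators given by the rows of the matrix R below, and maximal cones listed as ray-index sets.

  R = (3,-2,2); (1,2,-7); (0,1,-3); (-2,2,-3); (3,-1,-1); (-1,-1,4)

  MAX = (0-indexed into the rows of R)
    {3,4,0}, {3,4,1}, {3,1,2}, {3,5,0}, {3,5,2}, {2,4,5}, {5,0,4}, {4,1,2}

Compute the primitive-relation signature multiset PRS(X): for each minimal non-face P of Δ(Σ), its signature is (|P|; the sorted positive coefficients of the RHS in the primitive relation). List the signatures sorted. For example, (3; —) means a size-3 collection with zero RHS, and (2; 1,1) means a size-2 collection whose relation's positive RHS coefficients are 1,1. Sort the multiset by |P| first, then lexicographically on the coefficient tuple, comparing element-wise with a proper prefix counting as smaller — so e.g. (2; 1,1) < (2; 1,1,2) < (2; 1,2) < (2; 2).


|primitive collections| = 5. Relations:

  P = {0,2}:  v_{0} + v_{2} = v_{4}  ⇒ sig = (2; 1)
  P = {1,5}:  v_{1} + v_{5} = v_{2}  ⇒ sig = (2; 1)
  P = {0,1}:  v_{0} + v_{1} = v_{3} + 2·v_{4}  ⇒ sig = (2; 1,2)
  P = {3,4,5}:  v_{3} + v_{4} + v_{5} = 0  ⇒ sig = (3; —)
  P = {2,3,4}:  v_{2} + v_{3} + v_{4} = v_{1}  ⇒ sig = (3; 1)

Sorted signature multiset PRS(X):
{ (2; 1) ×2,  (2; 1,2),  (3; —),  (3; 1) }


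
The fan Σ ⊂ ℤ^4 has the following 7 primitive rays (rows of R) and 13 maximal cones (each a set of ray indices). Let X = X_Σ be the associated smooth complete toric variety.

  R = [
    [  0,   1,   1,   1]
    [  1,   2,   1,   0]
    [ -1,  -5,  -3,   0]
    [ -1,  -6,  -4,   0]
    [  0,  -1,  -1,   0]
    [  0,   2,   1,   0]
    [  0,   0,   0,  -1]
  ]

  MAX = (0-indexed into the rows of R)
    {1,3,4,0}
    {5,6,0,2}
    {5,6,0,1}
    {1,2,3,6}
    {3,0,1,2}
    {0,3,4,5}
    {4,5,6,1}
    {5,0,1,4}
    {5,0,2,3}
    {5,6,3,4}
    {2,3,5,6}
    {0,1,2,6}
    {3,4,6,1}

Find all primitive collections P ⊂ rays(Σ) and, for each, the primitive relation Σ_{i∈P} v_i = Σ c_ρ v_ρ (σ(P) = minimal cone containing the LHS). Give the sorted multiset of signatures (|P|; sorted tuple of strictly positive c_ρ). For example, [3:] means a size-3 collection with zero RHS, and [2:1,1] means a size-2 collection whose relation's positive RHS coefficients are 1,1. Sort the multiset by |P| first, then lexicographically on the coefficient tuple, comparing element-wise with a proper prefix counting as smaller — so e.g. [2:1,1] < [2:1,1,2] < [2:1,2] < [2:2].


The 5 primitive collections of Σ (r=7, n=4):

  {2,4}:  v_{2} + v_{4} = v_{3}  →  sig = [2:1]
  {0,4,6}:  v_{0} + v_{4} + v_{6} = 0  →  sig = [3:]
  {0,3,6}:  v_{0} + v_{3} + v_{6} = v_{2}  →  sig = [3:1]
  {1,2,5}:  v_{1} + v_{2} + v_{5} = v_{4}  →  sig = [3:1]
  {1,3,5}:  v_{1} + v_{3} + v_{5} = 2·v_{4}  →  sig = [3:2]

so the primitive-relation signature multiset is
{ [2:1],  [3:],  [3:1] ×2,  [3:2] }


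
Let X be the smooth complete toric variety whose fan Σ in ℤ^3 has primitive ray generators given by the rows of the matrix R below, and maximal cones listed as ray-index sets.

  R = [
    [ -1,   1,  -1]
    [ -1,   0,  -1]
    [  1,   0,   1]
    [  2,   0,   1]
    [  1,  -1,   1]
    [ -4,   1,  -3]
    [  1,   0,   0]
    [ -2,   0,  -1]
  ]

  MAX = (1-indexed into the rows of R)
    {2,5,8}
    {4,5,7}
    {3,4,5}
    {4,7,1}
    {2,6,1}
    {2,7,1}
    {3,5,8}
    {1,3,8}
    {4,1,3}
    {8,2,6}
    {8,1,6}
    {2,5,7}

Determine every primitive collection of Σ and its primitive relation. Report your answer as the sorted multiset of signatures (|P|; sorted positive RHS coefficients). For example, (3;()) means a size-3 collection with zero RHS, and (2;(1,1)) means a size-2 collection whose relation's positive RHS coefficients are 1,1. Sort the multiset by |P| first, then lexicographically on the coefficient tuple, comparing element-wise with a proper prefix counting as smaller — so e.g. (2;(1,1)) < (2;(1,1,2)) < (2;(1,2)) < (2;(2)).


Minimal non-faces — 11 found among 8 rays, 12 max cones:

  P = {1,5}:  v_{1} + v_{5} = 0  ⇒ sig = (2;())
  P = {2,3}:  v_{2} + v_{3} = 0  ⇒ sig = (2;())
  P = {4,8}:  v_{4} + v_{8} = 0  ⇒ sig = (2;())
  P = {2,4}:  v_{2} + v_{4} = v_{7}  ⇒ sig = (2;(1))
  P = {3,7}:  v_{3} + v_{7} = v_{4}  ⇒ sig = (2;(1))
  P = {7,8}:  v_{7} + v_{8} = v_{2}  ⇒ sig = (2;(1))
  P = {3,6}:  v_{3} + v_{6} = v_{1} + v_{8}  ⇒ sig = (2;(1,1))
  P = {4,6}:  v_{4} + v_{6} = v_{1} + v_{2}  ⇒ sig = (2;(1,1))
  P = {5,6}:  v_{5} + v_{6} = v_{2} + v_{8}  ⇒ sig = (2;(1,1))
  P = {6,7}:  v_{6} + v_{7} = v_{1} + 2·v_{2}  ⇒ sig = (2;(1,2))
  P = {1,2,8}:  v_{1} + v_{2} + v_{8} = v_{6}  ⇒ sig = (3;(1))

Sorted signature multiset PRS(X):
{ (2;()) ×3,  (2;(1)) ×3,  (2;(1,1)) ×3,  (2;(1,2)),  (3;(1)) }


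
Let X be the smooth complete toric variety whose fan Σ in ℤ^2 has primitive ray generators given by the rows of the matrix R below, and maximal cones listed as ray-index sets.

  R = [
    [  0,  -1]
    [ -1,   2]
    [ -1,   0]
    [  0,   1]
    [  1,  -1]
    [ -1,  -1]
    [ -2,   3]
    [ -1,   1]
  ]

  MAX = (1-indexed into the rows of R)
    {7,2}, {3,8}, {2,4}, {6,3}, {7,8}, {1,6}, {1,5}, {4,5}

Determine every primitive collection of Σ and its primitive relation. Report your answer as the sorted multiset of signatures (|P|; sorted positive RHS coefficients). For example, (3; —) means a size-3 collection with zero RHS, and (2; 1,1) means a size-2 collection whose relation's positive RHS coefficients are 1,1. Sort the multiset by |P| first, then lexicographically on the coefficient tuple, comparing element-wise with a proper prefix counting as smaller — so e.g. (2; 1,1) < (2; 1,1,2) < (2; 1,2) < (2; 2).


Minimal non-faces — 20 found among 8 rays, 8 max cones:

  P={1,4}:  v_{1} + v_{4} = 0  →  sig = (2; —)
  P={5,8}:  v_{5} + v_{8} = 0  →  sig = (2; —)
  P={1,2}:  v_{1} + v_{2} = v_{8}  →  sig = (2; 1)
  P={1,3}:  v_{1} + v_{3} = v_{6}  →  sig = (2; 1)
  P={1,8}:  v_{1} + v_{8} = v_{3}  →  sig = (2; 1)
  P={2,5}:  v_{2} + v_{5} = v_{4}  →  sig = (2; 1)
  P={2,8}:  v_{2} + v_{8} = v_{7}  →  sig = (2; 1)
  P={3,4}:  v_{3} + v_{4} = v_{8}  →  sig = (2; 1)
  P={3,5}:  v_{3} + v_{5} = v_{1}  →  sig = (2; 1)
  P={4,6}:  v_{4} + v_{6} = v_{3}  →  sig = (2; 1)
  P={4,8}:  v_{4} + v_{8} = v_{2}  →  sig = (2; 1)
  P={5,7}:  v_{5} + v_{7} = v_{2}  →  sig = (2; 1)
  P={2,6}:  v_{2} + v_{6} = v_{3} + v_{8}  →  sig = (2; 1,1)
  P={6,7}:  v_{6} + v_{7} = v_{3} + 2·v_{8}  →  sig = (2; 1,2)
  P={1,7}:  v_{1} + v_{7} = 2·v_{8}  →  sig = (2; 2)
  P={2,3}:  v_{2} + v_{3} = 2·v_{8}  →  sig = (2; 2)
  P={4,7}:  v_{4} + v_{7} = 2·v_{2}  →  sig = (2; 2)
  P={5,6}:  v_{5} + v_{6} = 2·v_{1}  →  sig = (2; 2)
  P={6,8}:  v_{6} + v_{8} = 2·v_{3}  →  sig = (2; 2)
  P={3,7}:  v_{3} + v_{7} = 3·v_{8}  →  sig = (2; 3)

Hence PRS(X_Σ) =
{ (2; —) ×2,  (2; 1) ×10,  (2; 1,1),  (2; 1,2),  (2; 2) ×5,  (2; 3) }


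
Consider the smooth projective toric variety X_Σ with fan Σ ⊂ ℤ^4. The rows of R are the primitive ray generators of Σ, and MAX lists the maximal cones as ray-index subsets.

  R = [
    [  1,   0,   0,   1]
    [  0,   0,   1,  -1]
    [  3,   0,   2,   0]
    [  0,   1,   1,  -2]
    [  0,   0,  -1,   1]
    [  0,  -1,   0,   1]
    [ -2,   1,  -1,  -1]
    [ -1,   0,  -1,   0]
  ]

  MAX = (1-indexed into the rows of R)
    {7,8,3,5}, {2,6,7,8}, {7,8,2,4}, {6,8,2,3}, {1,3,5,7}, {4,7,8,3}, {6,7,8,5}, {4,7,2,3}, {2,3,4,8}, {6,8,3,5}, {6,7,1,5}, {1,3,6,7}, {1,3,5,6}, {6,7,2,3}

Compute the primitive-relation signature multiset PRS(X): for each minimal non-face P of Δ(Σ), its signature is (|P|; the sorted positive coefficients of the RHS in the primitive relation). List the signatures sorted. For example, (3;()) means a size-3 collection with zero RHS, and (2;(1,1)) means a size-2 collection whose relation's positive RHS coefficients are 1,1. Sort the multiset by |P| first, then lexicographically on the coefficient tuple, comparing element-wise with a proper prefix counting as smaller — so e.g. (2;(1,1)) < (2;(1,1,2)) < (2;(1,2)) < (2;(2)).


9 minimal non-faces of Δ(Σ) (on 8 rays):

  • {2,5}:  v_{2} + v_{5} = 0  →  sig = (2;())
  • {1,8}:  v_{1} + v_{8} = v_{5}  →  sig = (2;(1))
  • {4,6}:  v_{4} + v_{6} = v_{2}  →  sig = (2;(1))
  • {1,4}:  v_{1} + v_{4} = v_{3} + v_{7}  →  sig = (2;(1,1))
  • {1,2}:  v_{1} + v_{2} = v_{3} + v_{6} + v_{7}  →  sig = (2;(1,1,1))
  • {4,5}:  v_{4} + v_{5} = v_{3} + v_{7} + v_{8}  →  sig = (2;(1,1,1))
  • {3,6,7,8}:  v_{3} + v_{6} + v_{7} + v_{8} = 0  →  sig = (4;())
  • {2,3,7,8}:  v_{2} + v_{3} + v_{7} + v_{8} = v_{4}  →  sig = (4;(1))
  • {3,5,6,7}:  v_{3} + v_{5} + v_{6} + v_{7} = v_{1}  →  sig = (4;(1))

Hence PRS(X_Σ) =
    |P|=2: 6 collections, coeffs (), (1), (1), (1,1), (1,1,1), (1,1,1)
    |P|=4: 3 collections, coeffs (), (1), (1)


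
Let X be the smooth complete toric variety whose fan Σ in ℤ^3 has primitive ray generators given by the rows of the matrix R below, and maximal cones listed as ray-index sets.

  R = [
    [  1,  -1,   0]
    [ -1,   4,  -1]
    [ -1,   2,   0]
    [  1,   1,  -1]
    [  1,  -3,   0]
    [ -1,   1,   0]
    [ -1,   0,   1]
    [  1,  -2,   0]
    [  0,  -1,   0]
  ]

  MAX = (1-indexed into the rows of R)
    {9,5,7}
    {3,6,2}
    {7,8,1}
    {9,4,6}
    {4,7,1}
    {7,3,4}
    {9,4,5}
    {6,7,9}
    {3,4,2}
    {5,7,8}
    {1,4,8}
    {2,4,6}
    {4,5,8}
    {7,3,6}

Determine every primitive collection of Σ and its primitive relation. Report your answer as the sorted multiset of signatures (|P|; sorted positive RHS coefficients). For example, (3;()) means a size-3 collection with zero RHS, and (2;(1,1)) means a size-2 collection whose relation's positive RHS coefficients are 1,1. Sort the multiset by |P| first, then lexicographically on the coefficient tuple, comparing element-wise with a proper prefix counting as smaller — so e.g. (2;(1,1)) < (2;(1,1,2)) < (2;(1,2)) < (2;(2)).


Primitive collections (20):

  P = {1,6}:  v_{1} + v_{6} = 0 ; sig = (2;())
  P = {3,8}:  v_{3} + v_{8} = 0 ; sig = (2;())
  P = {1,9}:  v_{1} + v_{9} = v_{8} ; sig = (2;(1))
  P = {3,5}:  v_{3} + v_{5} = v_{9} ; sig = (2;(1))
  P = {3,9}:  v_{3} + v_{9} = v_{6} ; sig = (2;(1))
  P = {6,8}:  v_{6} + v_{8} = v_{9} ; sig = (2;(1))
  P = {8,9}:  v_{8} + v_{9} = v_{5} ; sig = (2;(1))
  P = {1,2}:  v_{1} + v_{2} = v_{3} + v_{4} ; sig = (2;(1,1))
  P = {1,3}:  v_{1} + v_{3} = v_{4} + v_{7} ; sig = (2;(1,1))
  P = {2,8}:  v_{2} + v_{8} = v_{4} + v_{6} ; sig = (2;(1,1))
  P = {2,5}:  v_{2} + v_{5} = v_{4} + v_{6} + v_{9} ; sig = (2;(1,1,1))
  P = {2,9}:  v_{2} + v_{9} = v_{4} + 2·v_{6} ; sig = (2;(1,2))
  P = {1,5}:  v_{1} + v_{5} = 2·v_{8} ; sig = (2;(2))
  P = {2,7}:  v_{2} + v_{7} = 2·v_{3} ; sig = (2;(2))
  P = {5,6}:  v_{5} + v_{6} = 2·v_{9} ; sig = (2;(2))
  P = {4,7,9}:  v_{4} + v_{7} + v_{9} = 0 ; sig = (3;())
  P = {3,4,6}:  v_{3} + v_{4} + v_{6} = v_{2} ; sig = (3;(1))
  P = {4,5,7}:  v_{4} + v_{5} + v_{7} = v_{8} ; sig = (3;(1))
  P = {4,6,7}:  v_{4} + v_{6} + v_{7} = v_{3} ; sig = (3;(1))
  P = {4,7,8}:  v_{4} + v_{7} + v_{8} = v_{1} ; sig = (3;(1))

so the primitive-relation signature multiset is
[(2;()), (2;()), (2;(1)), (2;(1)), (2;(1)), (2;(1)), (2;(1)), (2;(1,1)), (2;(1,1)), (2;(1,1)), (2;(1,1,1)), (2;(1,2)), (2;(2)), (2;(2)), (2;(2)), (3;()), (3;(1)), (3;(1)), (3;(1)), (3;(1))]


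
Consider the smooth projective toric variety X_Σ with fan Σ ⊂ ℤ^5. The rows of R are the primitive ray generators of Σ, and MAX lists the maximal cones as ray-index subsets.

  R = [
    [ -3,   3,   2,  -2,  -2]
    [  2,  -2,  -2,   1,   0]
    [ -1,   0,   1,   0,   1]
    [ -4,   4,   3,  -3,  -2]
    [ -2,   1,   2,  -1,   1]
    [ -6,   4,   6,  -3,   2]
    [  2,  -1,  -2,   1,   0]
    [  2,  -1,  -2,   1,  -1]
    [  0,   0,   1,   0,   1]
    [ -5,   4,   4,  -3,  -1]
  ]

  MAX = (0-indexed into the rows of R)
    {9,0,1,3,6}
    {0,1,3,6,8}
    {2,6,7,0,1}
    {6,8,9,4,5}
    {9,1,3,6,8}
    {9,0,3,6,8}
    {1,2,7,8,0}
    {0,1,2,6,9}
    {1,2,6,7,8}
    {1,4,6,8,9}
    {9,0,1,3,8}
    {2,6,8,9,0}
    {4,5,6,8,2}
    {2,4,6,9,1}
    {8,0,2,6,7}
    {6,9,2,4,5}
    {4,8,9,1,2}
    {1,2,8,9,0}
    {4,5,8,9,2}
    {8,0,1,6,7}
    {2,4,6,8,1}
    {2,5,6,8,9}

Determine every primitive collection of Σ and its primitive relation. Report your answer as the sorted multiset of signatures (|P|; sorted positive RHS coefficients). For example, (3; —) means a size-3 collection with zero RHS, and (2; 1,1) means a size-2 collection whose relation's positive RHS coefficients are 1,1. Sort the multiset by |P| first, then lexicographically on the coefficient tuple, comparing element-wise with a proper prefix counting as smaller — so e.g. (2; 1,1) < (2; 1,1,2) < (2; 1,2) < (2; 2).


|primitive collections| = 14. Relations:

  {4,7}:  v_{4} + v_{7} = 0  ⟹  sig = (2; —)
  {0,4}:  v_{0} + v_{4} = v_{9}  ⟹  sig = (2; 1)
  {2,3}:  v_{2} + v_{3} = v_{9}  ⟹  sig = (2; 1)
  {7,9}:  v_{7} + v_{9} = v_{0}  ⟹  sig = (2; 1)
  {5,7}:  v_{5} + v_{7} = v_{2} + v_{6} + v_{8} + v_{9}  ⟹  sig = (2; 1,1,1,1)
  {0,5}:  v_{0} + v_{5} = v_{2} + v_{6} + v_{8} + 2·v_{9}  ⟹  sig = (2; 1,1,1,2)
  {3,4}:  v_{3} + v_{4} = v_{1} + v_{6} + v_{8} + 2·v_{9}  ⟹  sig = (2; 1,1,1,2)
  {3,5}:  v_{3} + v_{5} = v_{4} + v_{6} + v_{8} + 2·v_{9}  ⟹  sig = (2; 1,1,1,2)
  {3,7}:  v_{3} + v_{7} = 2·v_{0} + v_{1} + v_{6} + v_{8}  ⟹  sig = (2; 1,1,1,2)
  {1,5}:  v_{1} + v_{5} = 2·v_{4}  ⟹  sig = (2; 2)
  {0,1,2,6,8}:  v_{0} + v_{1} + v_{2} + v_{6} + v_{8} = 0  ⟹  sig = (5; —)
  {0,1,6,8,9}:  v_{0} + v_{1} + v_{6} + v_{8} + v_{9} = v_{3}  ⟹  sig = (5; 1)
  {1,2,6,8,9}:  v_{1} + v_{2} + v_{6} + v_{8} + v_{9} = v_{4}  ⟹  sig = (5; 1)
  {2,4,6,8,9}:  v_{2} + v_{4} + v_{6} + v_{8} + v_{9} = v_{5}  ⟹  sig = (5; 1)

Hence PRS(X_Σ) =
{ (2; —),  (2; 1) ×3,  (2; 1,1,1,1),  (2; 1,1,1,2) ×4,  (2; 2),  (5; —),  (5; 1) ×3 }


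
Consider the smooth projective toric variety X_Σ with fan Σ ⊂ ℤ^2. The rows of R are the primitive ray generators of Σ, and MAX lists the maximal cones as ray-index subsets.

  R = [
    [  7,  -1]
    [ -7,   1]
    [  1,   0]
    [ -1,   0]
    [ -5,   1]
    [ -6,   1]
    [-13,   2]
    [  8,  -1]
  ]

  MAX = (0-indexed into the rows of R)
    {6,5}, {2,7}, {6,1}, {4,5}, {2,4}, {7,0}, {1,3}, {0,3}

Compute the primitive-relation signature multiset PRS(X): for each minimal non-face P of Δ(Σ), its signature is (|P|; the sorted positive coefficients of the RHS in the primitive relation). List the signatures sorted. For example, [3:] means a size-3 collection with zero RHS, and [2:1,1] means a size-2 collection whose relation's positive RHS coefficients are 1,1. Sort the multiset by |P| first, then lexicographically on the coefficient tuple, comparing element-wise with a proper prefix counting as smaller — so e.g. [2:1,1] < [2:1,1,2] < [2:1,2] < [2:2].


Minimal non-faces — 20 found among 8 rays, 8 max cones:

  P={0,1}:  v_{0} + v_{1} = 0 — sig = [2:]
  P={2,3}:  v_{2} + v_{3} = 0 — sig = [2:]
  P={0,2}:  v_{0} + v_{2} = v_{7} — sig = [2:1]
  P={0,5}:  v_{0} + v_{5} = v_{2} — sig = [2:1]
  P={0,6}:  v_{0} + v_{6} = v_{5} — sig = [2:1]
  P={1,2}:  v_{1} + v_{2} = v_{5} — sig = [2:1]
  P={1,5}:  v_{1} + v_{5} = v_{6} — sig = [2:1]
  P={1,7}:  v_{1} + v_{7} = v_{2} — sig = [2:1]
  P={2,5}:  v_{2} + v_{5} = v_{4} — sig = [2:1]
  P={3,4}:  v_{3} + v_{4} = v_{5} — sig = [2:1]
  P={3,5}:  v_{3} + v_{5} = v_{1} — sig = [2:1]
  P={3,7}:  v_{3} + v_{7} = v_{0} — sig = [2:1]
  P={6,7}:  v_{6} + v_{7} = v_{4} — sig = [2:1]
  P={0,4}:  v_{0} + v_{4} = 2·v_{2} — sig = [2:2]
  P={1,4}:  v_{1} + v_{4} = 2·v_{5} — sig = [2:2]
  P={2,6}:  v_{2} + v_{6} = 2·v_{5} — sig = [2:2]
  P={3,6}:  v_{3} + v_{6} = 2·v_{1} — sig = [2:2]
  P={5,7}:  v_{5} + v_{7} = 2·v_{2} — sig = [2:2]
  P={4,6}:  v_{4} + v_{6} = 3·v_{5} — sig = [2:3]
  P={4,7}:  v_{4} + v_{7} = 3·v_{2} — sig = [2:3]

Signatures (|P|; sorted positive RHS coefficients), sorted:
    |P|=2: 20 collections, coeffs (), (), (1), (1), (1), (1), (1), (1), (1), (1), (1), (1), (1), (2), (2), (2), (2), (2), (3), (3)


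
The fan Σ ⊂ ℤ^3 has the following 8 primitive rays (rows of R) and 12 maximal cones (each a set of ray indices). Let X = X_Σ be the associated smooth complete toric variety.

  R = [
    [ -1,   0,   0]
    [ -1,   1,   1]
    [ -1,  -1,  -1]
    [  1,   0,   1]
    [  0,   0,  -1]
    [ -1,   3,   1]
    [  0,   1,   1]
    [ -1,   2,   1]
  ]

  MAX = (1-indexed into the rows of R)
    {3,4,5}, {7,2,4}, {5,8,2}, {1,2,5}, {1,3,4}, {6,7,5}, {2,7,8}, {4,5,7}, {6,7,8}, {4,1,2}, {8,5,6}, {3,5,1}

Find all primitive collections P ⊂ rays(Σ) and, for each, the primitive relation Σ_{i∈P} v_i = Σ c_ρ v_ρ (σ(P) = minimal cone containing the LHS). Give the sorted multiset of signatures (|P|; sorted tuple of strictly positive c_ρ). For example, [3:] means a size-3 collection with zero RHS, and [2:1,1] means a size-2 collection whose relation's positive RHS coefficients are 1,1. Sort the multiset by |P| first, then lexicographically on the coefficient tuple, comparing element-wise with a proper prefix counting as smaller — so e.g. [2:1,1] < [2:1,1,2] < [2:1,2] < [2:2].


Σ has 14 primitive collections:

  • {1,7}:  v_{1} + v_{7} = v_{2}  so sig = [2:1]
  • {3,7}:  v_{3} + v_{7} = v_{1}  so sig = [2:1]
  • {1,6}:  v_{1} + v_{6} = v_{2} + v_{5} + v_{8}  so sig = [2:1,1,1]
  • {3,8}:  v_{3} + v_{8} = v_{1} + v_{2} + v_{5}  so sig = [2:1,1,1]
  • {1,8}:  v_{1} + v_{8} = 2·v_{2} + v_{5}  so sig = [2:1,2]
  • {4,6}:  v_{4} + v_{6} = v_{5} + 3·v_{7}  so sig = [2:1,3]
  • {2,3}:  v_{2} + v_{3} = 2·v_{1}  so sig = [2:2]
  • {2,6}:  v_{2} + v_{6} = 2·v_{8}  so sig = [2:2]
  • {4,8}:  v_{4} + v_{8} = 2·v_{7}  so sig = [2:2]
  • {3,6}:  v_{3} + v_{6} = 2·v_{2} + 2·v_{5}  so sig = [2:2,2]
  • {1,4,5}:  v_{1} + v_{4} + v_{5} = 0  so sig = [3:]
  • {2,4,5}:  v_{2} + v_{4} + v_{5} = v_{7}  so sig = [3:1]
  • {2,5,7}:  v_{2} + v_{5} + v_{7} = v_{8}  so sig = [3:1]
  • {5,7,8}:  v_{5} + v_{7} + v_{8} = v_{6}  so sig = [3:1]

Hence PRS(X_Σ) =
{ [2:1] ×2,  [2:1,1,1] ×2,  [2:1,2],  [2:1,3],  [2:2] ×3,  [2:2,2],  [3:],  [3:1] ×3 }


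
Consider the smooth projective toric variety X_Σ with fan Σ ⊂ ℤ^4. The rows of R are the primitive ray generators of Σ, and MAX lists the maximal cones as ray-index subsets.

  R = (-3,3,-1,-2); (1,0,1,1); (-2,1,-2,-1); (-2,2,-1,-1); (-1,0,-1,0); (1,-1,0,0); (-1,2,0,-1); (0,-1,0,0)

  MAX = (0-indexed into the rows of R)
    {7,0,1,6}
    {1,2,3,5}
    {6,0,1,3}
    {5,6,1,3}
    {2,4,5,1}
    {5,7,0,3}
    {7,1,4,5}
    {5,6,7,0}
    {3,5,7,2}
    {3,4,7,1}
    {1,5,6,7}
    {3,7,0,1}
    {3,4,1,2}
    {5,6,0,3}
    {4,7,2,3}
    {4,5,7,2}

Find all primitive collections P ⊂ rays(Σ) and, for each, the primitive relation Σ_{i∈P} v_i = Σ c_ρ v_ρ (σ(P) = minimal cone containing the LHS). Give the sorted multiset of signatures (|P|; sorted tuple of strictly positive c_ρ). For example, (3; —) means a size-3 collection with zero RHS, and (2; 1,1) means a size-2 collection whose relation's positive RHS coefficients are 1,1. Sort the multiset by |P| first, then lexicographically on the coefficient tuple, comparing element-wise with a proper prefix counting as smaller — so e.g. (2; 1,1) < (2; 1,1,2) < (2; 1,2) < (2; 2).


Minimal non-faces — 9 found among 8 rays, 16 max cones:

  P={4,6}:  v_{4} + v_{6} = v_{3}  so sig = (2; 1)
  P={0,2}:  v_{0} + v_{2} = 3·v_{3} + v_{5} + v_{7}  so sig = (2; 1,1,3)
  P={0,4}:  v_{0} + v_{4} = 2·v_{3} + v_{7}  so sig = (2; 1,2)
  P={2,6}:  v_{2} + v_{6} = 2·v_{3} + v_{5}  so sig = (2; 1,2)
  P={0,1,5}:  v_{0} + v_{1} + v_{5} = v_{6}  so sig = (3; 1)
  P={1,2,7}:  v_{1} + v_{2} + v_{7} = v_{4}  so sig = (3; 1)
  P={3,4,5}:  v_{3} + v_{4} + v_{5} = v_{2}  so sig = (3; 1)
  P={3,6,7}:  v_{3} + v_{6} + v_{7} = v_{0}  so sig = (3; 1)
  P={1,3,5,7}:  v_{1} + v_{3} + v_{5} + v_{7} = 0  so sig = (4; —)

so the primitive-relation signature multiset is
[(2; 1), (2; 1,1,3), (2; 1,2), (2; 1,2), (3; 1), (3; 1), (3; 1), (3; 1), (4; —)]


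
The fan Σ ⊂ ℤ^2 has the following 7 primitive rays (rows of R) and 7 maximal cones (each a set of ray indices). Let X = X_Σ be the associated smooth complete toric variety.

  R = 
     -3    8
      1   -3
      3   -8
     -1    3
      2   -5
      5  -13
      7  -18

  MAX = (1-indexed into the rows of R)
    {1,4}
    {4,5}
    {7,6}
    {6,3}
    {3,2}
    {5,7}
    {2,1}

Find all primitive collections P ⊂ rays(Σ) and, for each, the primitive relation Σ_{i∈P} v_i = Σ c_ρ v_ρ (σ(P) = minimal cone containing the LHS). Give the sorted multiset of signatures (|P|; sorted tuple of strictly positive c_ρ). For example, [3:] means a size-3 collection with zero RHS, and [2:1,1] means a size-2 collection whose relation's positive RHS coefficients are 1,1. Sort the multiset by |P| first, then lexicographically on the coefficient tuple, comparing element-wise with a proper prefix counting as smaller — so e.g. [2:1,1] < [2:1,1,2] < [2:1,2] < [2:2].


Σ has 14 primitive collections:

  P={1,3}:  v_{1} + v_{3} = 0 — sig = [2:]
  P={2,4}:  v_{2} + v_{4} = 0 — sig = [2:]
  P={1,5}:  v_{1} + v_{5} = v_{4} — sig = [2:1]
  P={1,6}:  v_{1} + v_{6} = v_{5} — sig = [2:1]
  P={2,5}:  v_{2} + v_{5} = v_{3} — sig = [2:1]
  P={3,4}:  v_{3} + v_{4} = v_{5} — sig = [2:1]
  P={3,5}:  v_{3} + v_{5} = v_{6} — sig = [2:1]
  P={5,6}:  v_{5} + v_{6} = v_{7} — sig = [2:1]
  P={2,7}:  v_{2} + v_{7} = v_{3} + v_{6} — sig = [2:1,1]
  P={1,7}:  v_{1} + v_{7} = 2·v_{5} — sig = [2:2]
  P={2,6}:  v_{2} + v_{6} = 2·v_{3} — sig = [2:2]
  P={3,7}:  v_{3} + v_{7} = 2·v_{6} — sig = [2:2]
  P={4,6}:  v_{4} + v_{6} = 2·v_{5} — sig = [2:2]
  P={4,7}:  v_{4} + v_{7} = 3·v_{5} — sig = [2:3]

Sorted signature multiset PRS(X):
[[2:], [2:], [2:1], [2:1], [2:1], [2:1], [2:1], [2:1], [2:1,1], [2:2], [2:2], [2:2], [2:2], [2:3]]


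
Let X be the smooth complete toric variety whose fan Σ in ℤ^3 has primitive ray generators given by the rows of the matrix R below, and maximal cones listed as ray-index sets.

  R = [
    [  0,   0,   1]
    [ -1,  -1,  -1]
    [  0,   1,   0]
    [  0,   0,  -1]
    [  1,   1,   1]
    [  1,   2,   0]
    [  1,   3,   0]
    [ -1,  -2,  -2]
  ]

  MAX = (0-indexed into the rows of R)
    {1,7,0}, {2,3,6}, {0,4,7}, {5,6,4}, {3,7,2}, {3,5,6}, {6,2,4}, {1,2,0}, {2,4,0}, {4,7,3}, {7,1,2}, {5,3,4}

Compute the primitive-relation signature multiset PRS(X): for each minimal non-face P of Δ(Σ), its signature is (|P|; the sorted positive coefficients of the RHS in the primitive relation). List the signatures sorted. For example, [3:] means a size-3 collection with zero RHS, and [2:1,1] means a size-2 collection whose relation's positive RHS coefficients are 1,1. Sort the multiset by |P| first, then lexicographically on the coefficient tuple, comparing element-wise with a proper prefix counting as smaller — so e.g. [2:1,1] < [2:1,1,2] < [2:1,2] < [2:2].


14 collections generate NE(X_Σ); each relation:

  P = {0,3}:  v_{0} + v_{3} = 0 — sig = [2:]
  P = {1,4}:  v_{1} + v_{4} = 0 — sig = [2:]
  P = {2,5}:  v_{2} + v_{5} = v_{6} — sig = [2:1]
  P = {0,5}:  v_{0} + v_{5} = v_{2} + v_{4} — sig = [2:1,1]
  P = {1,3}:  v_{1} + v_{3} = v_{2} + v_{7} — sig = [2:1,1]
  P = {1,5}:  v_{1} + v_{5} = v_{2} + v_{3} — sig = [2:1,1]
  P = {0,6}:  v_{0} + v_{6} = 2·v_{2} + v_{4} — sig = [2:1,2]
  P = {1,6}:  v_{1} + v_{6} = 2·v_{2} + v_{3} — sig = [2:1,2]
  P = {6,7}:  v_{6} + v_{7} = v_{2} + 2·v_{3} — sig = [2:1,2]
  P = {5,7}:  v_{5} + v_{7} = 2·v_{3} — sig = [2:2]
  P = {0,2,7}:  v_{0} + v_{2} + v_{7} = v_{1} — sig = [3:1]
  P = {2,3,4}:  v_{2} + v_{3} + v_{4} = v_{5} — sig = [3:1]
  P = {2,4,7}:  v_{2} + v_{4} + v_{7} = v_{3} — sig = [3:1]
  P = {3,4,6}:  v_{3} + v_{4} + v_{6} = 2·v_{5} — sig = [3:2]

Sorted signature multiset PRS(X):
{ [2:] ×2,  [2:1],  [2:1,1] ×3,  [2:1,2] ×3,  [2:2],  [3:1] ×3,  [3:2] }


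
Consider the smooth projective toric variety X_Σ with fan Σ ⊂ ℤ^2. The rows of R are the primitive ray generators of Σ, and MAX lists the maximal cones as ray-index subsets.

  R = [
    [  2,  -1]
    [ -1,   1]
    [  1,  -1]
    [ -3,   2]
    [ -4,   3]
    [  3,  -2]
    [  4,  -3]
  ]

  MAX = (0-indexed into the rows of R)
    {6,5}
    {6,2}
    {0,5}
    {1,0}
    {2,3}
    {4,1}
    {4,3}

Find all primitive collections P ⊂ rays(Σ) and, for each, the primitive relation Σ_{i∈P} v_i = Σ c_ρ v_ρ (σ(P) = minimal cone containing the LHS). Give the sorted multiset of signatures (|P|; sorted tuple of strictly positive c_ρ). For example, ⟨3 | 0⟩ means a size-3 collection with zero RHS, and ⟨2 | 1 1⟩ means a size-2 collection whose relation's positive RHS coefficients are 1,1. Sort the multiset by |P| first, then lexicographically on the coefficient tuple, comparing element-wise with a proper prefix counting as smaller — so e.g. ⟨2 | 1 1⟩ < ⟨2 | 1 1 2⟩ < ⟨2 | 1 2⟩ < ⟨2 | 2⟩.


Minimal non-faces — 14 found among 7 rays, 7 max cones:

  P={1,2}:  v_{1} + v_{2} = 0  →  sig = ⟨2 | 0⟩
  P={3,5}:  v_{3} + v_{5} = 0  →  sig = ⟨2 | 0⟩
  P={4,6}:  v_{4} + v_{6} = 0  →  sig = ⟨2 | 0⟩
  P={0,2}:  v_{0} + v_{2} = v_{5}  →  sig = ⟨2 | 1⟩
  P={0,3}:  v_{0} + v_{3} = v_{1}  →  sig = ⟨2 | 1⟩
  P={1,3}:  v_{1} + v_{3} = v_{4}  →  sig = ⟨2 | 1⟩
  P={1,5}:  v_{1} + v_{5} = v_{0}  →  sig = ⟨2 | 1⟩
  P={1,6}:  v_{1} + v_{6} = v_{5}  →  sig = ⟨2 | 1⟩
  P={2,4}:  v_{2} + v_{4} = v_{3}  →  sig = ⟨2 | 1⟩
  P={2,5}:  v_{2} + v_{5} = v_{6}  →  sig = ⟨2 | 1⟩
  P={3,6}:  v_{3} + v_{6} = v_{2}  →  sig = ⟨2 | 1⟩
  P={4,5}:  v_{4} + v_{5} = v_{1}  →  sig = ⟨2 | 1⟩
  P={0,4}:  v_{0} + v_{4} = 2·v_{1}  →  sig = ⟨2 | 2⟩
  P={0,6}:  v_{0} + v_{6} = 2·v_{5}  →  sig = ⟨2 | 2⟩

Sorted signature multiset PRS(X):
    |P|=2: 14 collections, coeffs (), (), (), (1), (1), (1), (1), (1), (1), (1), (1), (1), (2), (2)


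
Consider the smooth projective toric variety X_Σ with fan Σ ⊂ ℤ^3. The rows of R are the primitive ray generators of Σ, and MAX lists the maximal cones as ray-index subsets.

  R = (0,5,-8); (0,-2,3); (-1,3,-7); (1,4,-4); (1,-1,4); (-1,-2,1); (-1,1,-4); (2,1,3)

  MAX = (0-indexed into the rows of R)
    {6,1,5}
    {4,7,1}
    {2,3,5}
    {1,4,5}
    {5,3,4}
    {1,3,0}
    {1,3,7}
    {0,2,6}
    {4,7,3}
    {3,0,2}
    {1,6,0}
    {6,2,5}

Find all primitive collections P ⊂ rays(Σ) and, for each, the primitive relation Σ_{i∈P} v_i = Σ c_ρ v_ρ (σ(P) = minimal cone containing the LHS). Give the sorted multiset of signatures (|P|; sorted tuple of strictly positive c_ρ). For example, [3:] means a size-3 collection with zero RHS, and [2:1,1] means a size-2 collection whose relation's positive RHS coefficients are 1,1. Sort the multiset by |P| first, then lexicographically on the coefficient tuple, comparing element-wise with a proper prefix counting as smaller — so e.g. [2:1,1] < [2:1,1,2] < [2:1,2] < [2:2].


Minimal non-faces — 12 found among 8 rays, 12 max cones:

  P={4,6}:  v_{4} + v_{6} = 0  →  sig = [2:]
  P={0,4}:  v_{0} + v_{4} = v_{3}  →  sig = [2:1]
  P={0,5}:  v_{0} + v_{5} = v_{2}  →  sig = [2:1]
  P={1,2}:  v_{1} + v_{2} = v_{6}  →  sig = [2:1]
  P={2,7}:  v_{2} + v_{7} = v_{3}  →  sig = [2:1]
  P={3,6}:  v_{3} + v_{6} = v_{0}  →  sig = [2:1]
  P={5,7}:  v_{5} + v_{7} = v_{4}  →  sig = [2:1]
  P={2,4}:  v_{2} + v_{4} = v_{3} + v_{5}  →  sig = [2:1,1]
  P={6,7}:  v_{6} + v_{7} = v_{1} + v_{3}  →  sig = [2:1,1]
  P={0,7}:  v_{0} + v_{7} = v_{1} + 2·v_{3}  →  sig = [2:1,2]
  P={1,3,5}:  v_{1} + v_{3} + v_{5} = 0  →  sig = [3:]
  P={1,3,4}:  v_{1} + v_{3} + v_{4} = v_{7}  →  sig = [3:1]

Hence PRS(X_Σ) =
[[2:], [2:1], [2:1], [2:1], [2:1], [2:1], [2:1], [2:1,1], [2:1,1], [2:1,2], [3:], [3:1]]


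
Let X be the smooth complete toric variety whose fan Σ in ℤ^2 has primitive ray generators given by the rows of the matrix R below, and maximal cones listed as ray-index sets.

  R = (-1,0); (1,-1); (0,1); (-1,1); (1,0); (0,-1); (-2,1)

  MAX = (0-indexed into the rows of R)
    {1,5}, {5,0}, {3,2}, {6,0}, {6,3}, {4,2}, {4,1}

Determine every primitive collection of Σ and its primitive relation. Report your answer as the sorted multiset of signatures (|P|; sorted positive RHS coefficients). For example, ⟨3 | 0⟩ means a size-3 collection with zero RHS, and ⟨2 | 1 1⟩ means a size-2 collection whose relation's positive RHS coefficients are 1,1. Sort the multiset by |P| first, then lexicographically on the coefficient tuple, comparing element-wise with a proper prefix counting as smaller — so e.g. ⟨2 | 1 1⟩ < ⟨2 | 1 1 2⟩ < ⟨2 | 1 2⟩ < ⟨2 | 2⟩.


Primitive collections (14):

  {0,4}:  v_{0} + v_{4} = 0  →  sig = ⟨2 | 0⟩
  {1,3}:  v_{1} + v_{3} = 0  →  sig = ⟨2 | 0⟩
  {2,5}:  v_{2} + v_{5} = 0  →  sig = ⟨2 | 0⟩
  {0,1}:  v_{0} + v_{1} = v_{5}  →  sig = ⟨2 | 1⟩
  {0,2}:  v_{0} + v_{2} = v_{3}  →  sig = ⟨2 | 1⟩
  {0,3}:  v_{0} + v_{3} = v_{6}  →  sig = ⟨2 | 1⟩
  {1,2}:  v_{1} + v_{2} = v_{4}  →  sig = ⟨2 | 1⟩
  {1,6}:  v_{1} + v_{6} = v_{0}  →  sig = ⟨2 | 1⟩
  {3,4}:  v_{3} + v_{4} = v_{2}  →  sig = ⟨2 | 1⟩
  {3,5}:  v_{3} + v_{5} = v_{0}  →  sig = ⟨2 | 1⟩
  {4,5}:  v_{4} + v_{5} = v_{1}  →  sig = ⟨2 | 1⟩
  {4,6}:  v_{4} + v_{6} = v_{3}  →  sig = ⟨2 | 1⟩
  {2,6}:  v_{2} + v_{6} = 2·v_{3}  →  sig = ⟨2 | 2⟩
  {5,6}:  v_{5} + v_{6} = 2·v_{0}  →  sig = ⟨2 | 2⟩

so the primitive-relation signature multiset is
    |P|=2: 14 collections, coeffs (), (), (), (1), (1), (1), (1), (1), (1), (1), (1), (1), (2), (2)


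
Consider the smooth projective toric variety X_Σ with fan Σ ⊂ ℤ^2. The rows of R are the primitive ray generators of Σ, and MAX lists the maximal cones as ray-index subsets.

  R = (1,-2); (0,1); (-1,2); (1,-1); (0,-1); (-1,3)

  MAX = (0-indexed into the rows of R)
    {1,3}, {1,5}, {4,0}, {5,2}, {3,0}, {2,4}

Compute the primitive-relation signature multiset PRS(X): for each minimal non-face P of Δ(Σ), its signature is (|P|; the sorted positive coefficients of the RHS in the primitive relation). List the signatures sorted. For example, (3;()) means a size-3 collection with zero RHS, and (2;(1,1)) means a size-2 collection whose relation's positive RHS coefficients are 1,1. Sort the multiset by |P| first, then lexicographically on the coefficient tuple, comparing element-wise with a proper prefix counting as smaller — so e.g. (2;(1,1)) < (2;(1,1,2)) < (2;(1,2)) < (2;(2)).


|primitive collections| = 9. Relations:

  P = {0,2}:  v_{0} + v_{2} = 0  so sig = (2;())
  P = {1,4}:  v_{1} + v_{4} = 0  so sig = (2;())
  P = {0,1}:  v_{0} + v_{1} = v_{3}  so sig = (2;(1))
  P = {0,5}:  v_{0} + v_{5} = v_{1}  so sig = (2;(1))
  P = {1,2}:  v_{1} + v_{2} = v_{5}  so sig = (2;(1))
  P = {2,3}:  v_{2} + v_{3} = v_{1}  so sig = (2;(1))
  P = {3,4}:  v_{3} + v_{4} = v_{0}  so sig = (2;(1))
  P = {4,5}:  v_{4} + v_{5} = v_{2}  so sig = (2;(1))
  P = {3,5}:  v_{3} + v_{5} = 2·v_{1}  so sig = (2;(2))

so the primitive-relation signature multiset is
{ (2;()) ×2,  (2;(1)) ×6,  (2;(2)) }


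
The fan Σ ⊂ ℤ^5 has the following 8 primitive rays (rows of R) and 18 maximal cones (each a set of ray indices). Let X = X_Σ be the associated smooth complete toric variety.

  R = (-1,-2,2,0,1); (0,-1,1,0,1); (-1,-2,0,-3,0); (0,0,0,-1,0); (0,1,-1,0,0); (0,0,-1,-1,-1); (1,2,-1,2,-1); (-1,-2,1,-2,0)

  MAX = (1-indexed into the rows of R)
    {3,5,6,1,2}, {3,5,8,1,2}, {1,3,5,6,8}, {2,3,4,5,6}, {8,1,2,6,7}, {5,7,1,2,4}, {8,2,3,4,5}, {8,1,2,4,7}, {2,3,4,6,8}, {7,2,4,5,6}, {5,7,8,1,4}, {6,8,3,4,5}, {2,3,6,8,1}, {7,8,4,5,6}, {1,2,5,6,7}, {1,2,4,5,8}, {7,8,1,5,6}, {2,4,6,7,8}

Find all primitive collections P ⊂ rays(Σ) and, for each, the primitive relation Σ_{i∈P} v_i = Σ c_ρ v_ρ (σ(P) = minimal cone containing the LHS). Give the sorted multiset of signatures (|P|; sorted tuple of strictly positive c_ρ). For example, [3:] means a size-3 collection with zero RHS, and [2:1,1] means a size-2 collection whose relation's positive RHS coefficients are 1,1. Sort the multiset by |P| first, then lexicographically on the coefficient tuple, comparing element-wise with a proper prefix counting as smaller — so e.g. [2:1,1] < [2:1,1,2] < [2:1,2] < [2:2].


Σ has 5 primitive collections:

  P={3,7}:  v_{3} + v_{7} = v_{6} — sig = [2:1]
  P={1,4,6}:  v_{1} + v_{4} + v_{6} = v_{8} — sig = [3:1]
  P={1,3,4}:  v_{1} + v_{3} + v_{4} = v_{2} + v_{5} + 2·v_{8} — sig = [3:1,1,2]
  P={2,5,7,8}:  v_{2} + v_{5} + v_{7} + v_{8} = 0 — sig = [4:]
  P={2,5,6,8}:  v_{2} + v_{5} + v_{6} + v_{8} = v_{3} — sig = [4:1]

Signatures (|P|; sorted positive RHS coefficients), sorted:
[[2:1], [3:1], [3:1,1,2], [4:], [4:1]]


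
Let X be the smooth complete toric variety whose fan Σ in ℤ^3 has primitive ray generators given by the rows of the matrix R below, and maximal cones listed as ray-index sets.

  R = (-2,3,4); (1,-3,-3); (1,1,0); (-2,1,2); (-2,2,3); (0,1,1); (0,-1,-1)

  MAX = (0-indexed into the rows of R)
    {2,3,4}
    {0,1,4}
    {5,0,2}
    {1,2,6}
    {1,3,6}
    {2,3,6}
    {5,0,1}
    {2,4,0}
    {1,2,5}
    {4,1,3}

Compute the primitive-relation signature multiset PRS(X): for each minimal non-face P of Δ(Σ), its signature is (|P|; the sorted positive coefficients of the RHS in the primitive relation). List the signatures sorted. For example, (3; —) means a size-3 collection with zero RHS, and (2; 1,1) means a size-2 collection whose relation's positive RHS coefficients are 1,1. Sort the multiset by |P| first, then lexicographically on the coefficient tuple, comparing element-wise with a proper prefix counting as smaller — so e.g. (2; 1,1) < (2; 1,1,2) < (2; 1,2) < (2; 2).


Primitive collections (9):

  • {5,6}:  v_{5} + v_{6} = 0  →  sig = (2; —)
  • {0,6}:  v_{0} + v_{6} = v_{4}  →  sig = (2; 1)
  • {3,5}:  v_{3} + v_{5} = v_{4}  →  sig = (2; 1)
  • {4,5}:  v_{4} + v_{5} = v_{0}  →  sig = (2; 1)
  • {4,6}:  v_{4} + v_{6} = v_{3}  →  sig = (2; 1)
  • {0,3}:  v_{0} + v_{3} = 2·v_{4}  →  sig = (2; 2)
  • {1,2,4}:  v_{1} + v_{2} + v_{4} = 0  →  sig = (3; —)
  • {0,1,2}:  v_{0} + v_{1} + v_{2} = v_{5}  →  sig = (3; 1)
  • {1,2,3}:  v_{1} + v_{2} + v_{3} = v_{6}  →  sig = (3; 1)

Signatures (|P|; sorted positive RHS coefficients), sorted:
    (2; —)
    (2; 1)
    (2; 1)
    (2; 1)
    (2; 1)
    (2; 2)
    (3; —)
    (3; 1)
    (3; 1)
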